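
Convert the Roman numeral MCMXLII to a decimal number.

MCMXLII: M=1000, CM=900, XL=40, I=1, I=1
1000 + 900 + 40 + 1 + 1 = 1942

1942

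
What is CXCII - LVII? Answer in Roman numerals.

CXCII = 192
LVII = 57
192 - 57 = 135

CXXXV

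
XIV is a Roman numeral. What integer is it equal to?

XIV: X=10, IV=4
10 + 4 = 14

14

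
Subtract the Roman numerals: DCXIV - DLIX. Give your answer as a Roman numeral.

DCXIV = 614
DLIX = 559
614 - 559 = 55

LV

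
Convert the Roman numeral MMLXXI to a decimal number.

MMLXXI: M=1000, M=1000, L=50, X=10, X=10, I=1
1000 + 1000 + 50 + 10 + 10 + 1 = 2071

2071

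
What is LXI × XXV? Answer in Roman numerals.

LXI = 61
XXV = 25
61 × 25 = 1525

MDXXV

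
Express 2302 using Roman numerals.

Convert 2302 to Roman numerals:
  2302 contains 2×1000 (MM)
  302 contains 3×100 (CCC)
  2 contains 2×1 (II)

MMCCCII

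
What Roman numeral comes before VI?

VI = 6, so the previous integer is 6 - 1 = 5

V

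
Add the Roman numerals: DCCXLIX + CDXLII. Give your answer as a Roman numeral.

DCCXLIX = 749
CDXLII = 442
749 + 442 = 1191

MCXCI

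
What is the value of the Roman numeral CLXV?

CLXV: C=100, L=50, X=10, V=5
100 + 50 + 10 + 5 = 165

165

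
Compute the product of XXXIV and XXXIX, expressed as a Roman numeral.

XXXIV = 34
XXXIX = 39
34 × 39 = 1326

MCCCXXVI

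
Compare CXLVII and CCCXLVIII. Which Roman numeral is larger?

CXLVII = 147
CCCXLVIII = 348
348 is larger

CCCXLVIII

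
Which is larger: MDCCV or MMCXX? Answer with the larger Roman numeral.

MDCCV = 1705
MMCXX = 2120
2120 is larger

MMCXX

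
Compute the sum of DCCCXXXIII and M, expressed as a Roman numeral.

DCCCXXXIII = 833
M = 1000
833 + 1000 = 1833

MDCCCXXXIII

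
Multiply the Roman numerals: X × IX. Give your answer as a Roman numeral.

X = 10
IX = 9
10 × 9 = 90

XC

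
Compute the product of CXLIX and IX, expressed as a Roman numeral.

CXLIX = 149
IX = 9
149 × 9 = 1341

MCCCXLI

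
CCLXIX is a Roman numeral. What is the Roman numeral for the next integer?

CCLXIX = 269, so the next integer is 269 + 1 = 270

CCLXX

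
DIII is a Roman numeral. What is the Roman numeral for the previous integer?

DIII = 503, so the previous integer is 503 - 1 = 502

DII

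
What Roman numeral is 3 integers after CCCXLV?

CCCXLV = 345
345 + 3 = 348

CCCXLVIII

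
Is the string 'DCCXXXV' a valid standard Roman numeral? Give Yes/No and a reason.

'DCCXXXV': Check the rules: uses only the symbols I, V, X, L, C, D, M; no symbol is repeated more than three times in a row; V, L and D each appear at most once; no smaller symbol precedes a larger one (values never increase from left to right). Value: D (500) + C (100) + C (100) + X (10) + X (10) + X (10) + V (5) = 735. So it is a valid standard Roman numeral.

Yes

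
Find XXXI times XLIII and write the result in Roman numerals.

XXXI = 31
XLIII = 43
31 × 43 = 1333

MCCCXXXIII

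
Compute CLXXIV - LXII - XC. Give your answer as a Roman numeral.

CLXXIV = 174, LXII = 62, XC = 90
174 - 62 = 112
112 - 90 = 22

XXII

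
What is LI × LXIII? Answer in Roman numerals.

LI = 51
LXIII = 63
51 × 63 = 3213

MMMCCXIII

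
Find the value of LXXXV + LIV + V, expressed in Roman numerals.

LXXXV = 85, LIV = 54, V = 5
85 + 54 = 139
139 + 5 = 144

CXLIV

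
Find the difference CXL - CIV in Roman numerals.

CXL = 140
CIV = 104
140 - 104 = 36

XXXVI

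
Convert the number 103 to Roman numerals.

Convert 103 to Roman numerals:
  103 contains 1×100 (C)
  3 contains 3×1 (III)

CIII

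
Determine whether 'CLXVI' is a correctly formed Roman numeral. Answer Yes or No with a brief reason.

'CLXVI': Check the rules: uses only the symbols I, V, X, L, C, D, M; no symbol is repeated more than three times in a row; V, L and D each appear at most once; no smaller symbol precedes a larger one (values never increase from left to right). Value: C (100) + L (50) + X (10) + V (5) + I (1) = 166. So it is a valid standard Roman numeral.

Yes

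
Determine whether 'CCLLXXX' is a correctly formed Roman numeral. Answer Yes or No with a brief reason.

'CCLLXXX': L should not appear more than once

No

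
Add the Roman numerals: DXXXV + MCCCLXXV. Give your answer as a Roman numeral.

DXXXV = 535
MCCCLXXV = 1375
535 + 1375 = 1910

MCMX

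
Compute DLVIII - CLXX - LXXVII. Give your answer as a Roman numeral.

DLVIII = 558, CLXX = 170, LXXVII = 77
558 - 170 = 388
388 - 77 = 311

CCCXI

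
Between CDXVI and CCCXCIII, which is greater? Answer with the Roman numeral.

CDXVI = 416
CCCXCIII = 393
416 is larger

CDXVI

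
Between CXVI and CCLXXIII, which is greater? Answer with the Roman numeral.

CXVI = 116
CCLXXIII = 273
273 is larger

CCLXXIII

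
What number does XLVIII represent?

XLVIII: XL=40, V=5, I=1, I=1, I=1
40 + 5 + 1 + 1 + 1 = 48

48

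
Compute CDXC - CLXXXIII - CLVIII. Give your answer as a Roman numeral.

CDXC = 490, CLXXXIII = 183, CLVIII = 158
490 - 183 = 307
307 - 158 = 149

CXLIX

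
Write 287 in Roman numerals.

Convert 287 to Roman numerals:
  287 contains 2×100 (CC)
  87 contains 1×50 (L)
  37 contains 3×10 (XXX)
  7 contains 1×5 (V)
  2 contains 2×1 (II)

CCLXXXVII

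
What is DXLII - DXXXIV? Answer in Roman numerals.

DXLII = 542
DXXXIV = 534
542 - 534 = 8

VIII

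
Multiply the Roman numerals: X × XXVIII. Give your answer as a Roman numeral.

X = 10
XXVIII = 28
10 × 28 = 280

CCLXXX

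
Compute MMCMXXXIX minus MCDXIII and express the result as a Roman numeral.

MMCMXXXIX = 2939
MCDXIII = 1413
2939 - 1413 = 1526

MDXXVI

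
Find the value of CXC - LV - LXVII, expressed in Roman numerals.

CXC = 190, LV = 55, LXVII = 67
190 - 55 = 135
135 - 67 = 68

LXVIII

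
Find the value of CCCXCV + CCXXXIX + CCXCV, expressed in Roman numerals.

CCCXCV = 395, CCXXXIX = 239, CCXCV = 295
395 + 239 = 634
634 + 295 = 929

CMXXIX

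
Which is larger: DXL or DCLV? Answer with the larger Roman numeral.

DXL = 540
DCLV = 655
655 is larger

DCLV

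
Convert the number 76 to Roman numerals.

Convert 76 to Roman numerals:
  76 contains 1×50 (L)
  26 contains 2×10 (XX)
  6 contains 1×5 (V)
  1 contains 1×1 (I)

LXXVI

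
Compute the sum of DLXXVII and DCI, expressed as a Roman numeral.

DLXXVII = 577
DCI = 601
577 + 601 = 1178

MCLXXVIII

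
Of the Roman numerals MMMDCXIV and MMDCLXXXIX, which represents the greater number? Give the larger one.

MMMDCXIV = 3614
MMDCLXXXIX = 2689
3614 is larger

MMMDCXIV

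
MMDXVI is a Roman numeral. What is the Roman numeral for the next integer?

MMDXVI = 2516, so the next integer is 2516 + 1 = 2517

MMDXVII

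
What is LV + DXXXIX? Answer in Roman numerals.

LV = 55
DXXXIX = 539
55 + 539 = 594

DXCIV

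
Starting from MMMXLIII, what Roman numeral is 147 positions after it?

MMMXLIII = 3043
3043 + 147 = 3190

MMMCXC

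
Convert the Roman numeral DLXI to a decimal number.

DLXI: D=500, L=50, X=10, I=1
500 + 50 + 10 + 1 = 561

561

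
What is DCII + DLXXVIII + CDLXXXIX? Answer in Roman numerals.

DCII = 602, DLXXVIII = 578, CDLXXXIX = 489
602 + 578 = 1180
1180 + 489 = 1669

MDCLXIX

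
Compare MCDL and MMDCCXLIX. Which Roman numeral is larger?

MCDL = 1450
MMDCCXLIX = 2749
2749 is larger

MMDCCXLIX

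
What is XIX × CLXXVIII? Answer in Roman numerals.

XIX = 19
CLXXVIII = 178
19 × 178 = 3382

MMMCCCLXXXII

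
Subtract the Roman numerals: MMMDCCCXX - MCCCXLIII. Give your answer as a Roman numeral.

MMMDCCCXX = 3820
MCCCXLIII = 1343
3820 - 1343 = 2477

MMCDLXXVII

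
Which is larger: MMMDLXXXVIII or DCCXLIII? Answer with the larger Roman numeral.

MMMDLXXXVIII = 3588
DCCXLIII = 743
3588 is larger

MMMDLXXXVIII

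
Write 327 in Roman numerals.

Convert 327 to Roman numerals:
  327 contains 3×100 (CCC)
  27 contains 2×10 (XX)
  7 contains 1×5 (V)
  2 contains 2×1 (II)

CCCXXVII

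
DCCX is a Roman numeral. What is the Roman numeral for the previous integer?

DCCX = 710, so the previous integer is 710 - 1 = 709

DCCIX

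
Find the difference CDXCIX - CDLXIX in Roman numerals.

CDXCIX = 499
CDLXIX = 469
499 - 469 = 30

XXX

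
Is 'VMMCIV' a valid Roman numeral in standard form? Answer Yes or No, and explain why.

'VMMCIV': V should not appear more than once

No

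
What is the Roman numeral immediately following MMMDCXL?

MMMDCXL = 3640, so the next integer is 3640 + 1 = 3641

MMMDCXLI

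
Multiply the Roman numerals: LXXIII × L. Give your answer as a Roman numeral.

LXXIII = 73
L = 50
73 × 50 = 3650

MMMDCL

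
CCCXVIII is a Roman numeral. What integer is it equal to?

CCCXVIII: C=100, C=100, C=100, X=10, V=5, I=1, I=1, I=1
100 + 100 + 100 + 10 + 5 + 1 + 1 + 1 = 318

318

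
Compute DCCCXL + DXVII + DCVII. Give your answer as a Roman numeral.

DCCCXL = 840, DXVII = 517, DCVII = 607
840 + 517 = 1357
1357 + 607 = 1964

MCMLXIV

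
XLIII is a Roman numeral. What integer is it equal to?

XLIII: XL=40, I=1, I=1, I=1
40 + 1 + 1 + 1 = 43

43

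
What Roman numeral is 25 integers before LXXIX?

LXXIX = 79
79 - 25 = 54

LIV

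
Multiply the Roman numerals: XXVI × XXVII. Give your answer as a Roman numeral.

XXVI = 26
XXVII = 27
26 × 27 = 702

DCCII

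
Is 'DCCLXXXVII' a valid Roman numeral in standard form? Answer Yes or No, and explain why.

'DCCLXXXVII': Check the rules: uses only the symbols I, V, X, L, C, D, M; no symbol is repeated more than three times in a row; V, L and D each appear at most once; no smaller symbol precedes a larger one (values never increase from left to right). Value: D (500) + C (100) + C (100) + L (50) + X (10) + X (10) + X (10) + V (5) + I (1) + I (1) = 787. So it is a valid standard Roman numeral.

Yes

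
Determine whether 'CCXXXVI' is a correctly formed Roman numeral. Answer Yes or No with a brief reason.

'CCXXXVI': Check the rules: uses only the symbols I, V, X, L, C, D, M; no symbol is repeated more than three times in a row; V, L and D each appear at most once; no smaller symbol precedes a larger one (values never increase from left to right). Value: C (100) + C (100) + X (10) + X (10) + X (10) + V (5) + I (1) = 236. So it is a valid standard Roman numeral.

Yes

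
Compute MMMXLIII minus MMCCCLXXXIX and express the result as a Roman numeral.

MMMXLIII = 3043
MMCCCLXXXIX = 2389
3043 - 2389 = 654

DCLIV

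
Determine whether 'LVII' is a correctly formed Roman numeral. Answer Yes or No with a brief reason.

'LVII': Check the rules: uses only the symbols I, V, X, L, C, D, M; no symbol is repeated more than three times in a row; V, L and D each appear at most once; no smaller symbol precedes a larger one (values never increase from left to right). Value: L (50) + V (5) + I (1) + I (1) = 57. So it is a valid standard Roman numeral.

Yes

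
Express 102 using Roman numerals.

Convert 102 to Roman numerals:
  102 contains 1×100 (C)
  2 contains 2×1 (II)

CII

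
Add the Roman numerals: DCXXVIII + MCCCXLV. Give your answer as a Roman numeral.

DCXXVIII = 628
MCCCXLV = 1345
628 + 1345 = 1973

MCMLXXIII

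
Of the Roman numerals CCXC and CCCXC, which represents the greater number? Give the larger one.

CCXC = 290
CCCXC = 390
390 is larger

CCCXC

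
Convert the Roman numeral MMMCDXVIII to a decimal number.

MMMCDXVIII: M=1000, M=1000, M=1000, CD=400, X=10, V=5, I=1, I=1, I=1
1000 + 1000 + 1000 + 400 + 10 + 5 + 1 + 1 + 1 = 3418

3418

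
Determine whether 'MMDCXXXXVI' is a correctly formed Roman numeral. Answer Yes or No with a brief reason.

'MMDCXXXXVI': More than 3 consecutive X's

No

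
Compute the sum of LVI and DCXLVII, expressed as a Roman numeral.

LVI = 56
DCXLVII = 647
56 + 647 = 703

DCCIII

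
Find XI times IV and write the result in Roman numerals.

XI = 11
IV = 4
11 × 4 = 44

XLIV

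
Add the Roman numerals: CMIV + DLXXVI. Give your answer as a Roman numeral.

CMIV = 904
DLXXVI = 576
904 + 576 = 1480

MCDLXXX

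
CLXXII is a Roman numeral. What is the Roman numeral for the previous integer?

CLXXII = 172, so the previous integer is 172 - 1 = 171

CLXXI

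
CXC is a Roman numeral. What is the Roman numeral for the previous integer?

CXC = 190, so the previous integer is 190 - 1 = 189

CLXXXIX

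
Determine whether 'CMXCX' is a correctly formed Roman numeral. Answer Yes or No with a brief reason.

'CMXCX': X cannot come right after the subtractive pair XC: once X is subtracted in XC, the next symbol must be smaller than X

No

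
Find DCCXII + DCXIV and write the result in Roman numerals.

DCCXII = 712
DCXIV = 614
712 + 614 = 1326

MCCCXXVI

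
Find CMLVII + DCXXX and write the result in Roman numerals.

CMLVII = 957
DCXXX = 630
957 + 630 = 1587

MDLXXXVII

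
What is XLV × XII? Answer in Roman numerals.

XLV = 45
XII = 12
45 × 12 = 540

DXL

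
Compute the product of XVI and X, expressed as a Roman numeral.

XVI = 16
X = 10
16 × 10 = 160

CLX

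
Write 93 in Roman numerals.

Convert 93 to Roman numerals:
  93 contains 1×90 (XC)
  3 contains 3×1 (III)

XCIII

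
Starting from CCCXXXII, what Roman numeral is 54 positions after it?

CCCXXXII = 332
332 + 54 = 386

CCCLXXXVI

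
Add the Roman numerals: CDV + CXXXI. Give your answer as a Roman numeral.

CDV = 405
CXXXI = 131
405 + 131 = 536

DXXXVI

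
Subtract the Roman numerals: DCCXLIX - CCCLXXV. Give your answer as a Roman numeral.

DCCXLIX = 749
CCCLXXV = 375
749 - 375 = 374

CCCLXXIV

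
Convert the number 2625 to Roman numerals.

Convert 2625 to Roman numerals:
  2625 contains 2×1000 (MM)
  625 contains 1×500 (D)
  125 contains 1×100 (C)
  25 contains 2×10 (XX)
  5 contains 1×5 (V)

MMDCXXV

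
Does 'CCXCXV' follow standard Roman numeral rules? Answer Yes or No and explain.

'CCXCXV': X cannot come right after the subtractive pair XC: once X is subtracted in XC, the next symbol must be smaller than X

No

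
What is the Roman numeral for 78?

Convert 78 to Roman numerals:
  78 contains 1×50 (L)
  28 contains 2×10 (XX)
  8 contains 1×5 (V)
  3 contains 3×1 (III)

LXXVIII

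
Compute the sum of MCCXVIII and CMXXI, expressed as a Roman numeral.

MCCXVIII = 1218
CMXXI = 921
1218 + 921 = 2139

MMCXXXIX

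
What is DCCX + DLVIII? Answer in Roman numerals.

DCCX = 710
DLVIII = 558
710 + 558 = 1268

MCCLXVIII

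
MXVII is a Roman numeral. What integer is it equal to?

MXVII: M=1000, X=10, V=5, I=1, I=1
1000 + 10 + 5 + 1 + 1 = 1017

1017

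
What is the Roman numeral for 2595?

Convert 2595 to Roman numerals:
  2595 contains 2×1000 (MM)
  595 contains 1×500 (D)
  95 contains 1×90 (XC)
  5 contains 1×5 (V)

MMDXCV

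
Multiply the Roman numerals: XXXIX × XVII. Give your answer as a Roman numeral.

XXXIX = 39
XVII = 17
39 × 17 = 663

DCLXIII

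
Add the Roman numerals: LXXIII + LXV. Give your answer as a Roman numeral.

LXXIII = 73
LXV = 65
73 + 65 = 138

CXXXVIII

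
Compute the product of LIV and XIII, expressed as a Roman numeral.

LIV = 54
XIII = 13
54 × 13 = 702

DCCII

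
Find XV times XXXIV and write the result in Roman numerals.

XV = 15
XXXIV = 34
15 × 34 = 510

DX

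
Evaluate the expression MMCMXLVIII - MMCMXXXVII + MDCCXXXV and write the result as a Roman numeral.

MMCMXLVIII = 2948, MMCMXXXVII = 2937, MDCCXXXV = 1735
2948 - 2937 = 11
11 + 1735 = 1746

MDCCXLVI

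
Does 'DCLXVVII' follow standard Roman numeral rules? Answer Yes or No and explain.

'DCLXVVII': V should not appear more than once

No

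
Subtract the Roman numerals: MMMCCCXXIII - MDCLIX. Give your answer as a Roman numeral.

MMMCCCXXIII = 3323
MDCLIX = 1659
3323 - 1659 = 1664

MDCLXIV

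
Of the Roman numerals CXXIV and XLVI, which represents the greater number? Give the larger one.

CXXIV = 124
XLVI = 46
124 is larger

CXXIV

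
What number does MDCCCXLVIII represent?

MDCCCXLVIII: M=1000, D=500, C=100, C=100, C=100, XL=40, V=5, I=1, I=1, I=1
1000 + 500 + 100 + 100 + 100 + 40 + 5 + 1 + 1 + 1 = 1848

1848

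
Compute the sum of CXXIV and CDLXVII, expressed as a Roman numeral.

CXXIV = 124
CDLXVII = 467
124 + 467 = 591

DXCI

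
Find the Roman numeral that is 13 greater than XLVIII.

XLVIII = 48
48 + 13 = 61

LXI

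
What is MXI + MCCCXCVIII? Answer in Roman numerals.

MXI = 1011
MCCCXCVIII = 1398
1011 + 1398 = 2409

MMCDIX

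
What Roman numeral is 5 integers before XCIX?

XCIX = 99
99 - 5 = 94

XCIV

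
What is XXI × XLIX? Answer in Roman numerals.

XXI = 21
XLIX = 49
21 × 49 = 1029

MXXIX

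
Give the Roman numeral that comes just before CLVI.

CLVI = 156, so the previous integer is 156 - 1 = 155

CLV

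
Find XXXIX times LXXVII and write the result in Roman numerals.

XXXIX = 39
LXXVII = 77
39 × 77 = 3003

MMMIII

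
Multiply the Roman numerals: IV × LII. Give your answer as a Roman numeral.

IV = 4
LII = 52
4 × 52 = 208

CCVIII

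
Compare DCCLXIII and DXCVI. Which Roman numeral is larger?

DCCLXIII = 763
DXCVI = 596
763 is larger

DCCLXIII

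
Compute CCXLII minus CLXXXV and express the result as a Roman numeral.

CCXLII = 242
CLXXXV = 185
242 - 185 = 57

LVII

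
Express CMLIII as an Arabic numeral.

CMLIII: CM=900, L=50, I=1, I=1, I=1
900 + 50 + 1 + 1 + 1 = 953

953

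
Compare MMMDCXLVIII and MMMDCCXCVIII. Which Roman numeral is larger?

MMMDCXLVIII = 3648
MMMDCCXCVIII = 3798
3798 is larger

MMMDCCXCVIII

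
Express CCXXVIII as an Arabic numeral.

CCXXVIII: C=100, C=100, X=10, X=10, V=5, I=1, I=1, I=1
100 + 100 + 10 + 10 + 5 + 1 + 1 + 1 = 228

228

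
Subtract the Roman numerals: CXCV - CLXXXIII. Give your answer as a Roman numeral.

CXCV = 195
CLXXXIII = 183
195 - 183 = 12

XII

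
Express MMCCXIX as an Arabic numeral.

MMCCXIX: M=1000, M=1000, C=100, C=100, X=10, IX=9
1000 + 1000 + 100 + 100 + 10 + 9 = 2219

2219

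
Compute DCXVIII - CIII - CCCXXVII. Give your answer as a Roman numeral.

DCXVIII = 618, CIII = 103, CCCXXVII = 327
618 - 103 = 515
515 - 327 = 188

CLXXXVIII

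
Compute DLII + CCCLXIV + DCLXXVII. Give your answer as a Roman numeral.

DLII = 552, CCCLXIV = 364, DCLXXVII = 677
552 + 364 = 916
916 + 677 = 1593

MDXCIII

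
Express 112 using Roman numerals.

Convert 112 to Roman numerals:
  112 contains 1×100 (C)
  12 contains 1×10 (X)
  2 contains 2×1 (II)

CXII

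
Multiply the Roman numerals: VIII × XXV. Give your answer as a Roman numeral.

VIII = 8
XXV = 25
8 × 25 = 200

CC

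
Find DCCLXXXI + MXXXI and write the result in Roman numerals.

DCCLXXXI = 781
MXXXI = 1031
781 + 1031 = 1812

MDCCCXII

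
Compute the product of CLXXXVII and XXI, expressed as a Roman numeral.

CLXXXVII = 187
XXI = 21
187 × 21 = 3927

MMMCMXXVII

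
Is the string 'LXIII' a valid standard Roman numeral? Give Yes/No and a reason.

'LXIII': Check the rules: uses only the symbols I, V, X, L, C, D, M; no symbol is repeated more than three times in a row; V, L and D each appear at most once; no smaller symbol precedes a larger one (values never increase from left to right). Value: L (50) + X (10) + I (1) + I (1) + I (1) = 63. So it is a valid standard Roman numeral.

Yes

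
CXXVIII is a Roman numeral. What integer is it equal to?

CXXVIII: C=100, X=10, X=10, V=5, I=1, I=1, I=1
100 + 10 + 10 + 5 + 1 + 1 + 1 = 128

128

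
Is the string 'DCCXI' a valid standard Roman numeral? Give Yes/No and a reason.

'DCCXI': Check the rules: uses only the symbols I, V, X, L, C, D, M; no symbol is repeated more than three times in a row; V, L and D each appear at most once; no smaller symbol precedes a larger one (values never increase from left to right). Value: D (500) + C (100) + C (100) + X (10) + I (1) = 711. So it is a valid standard Roman numeral.

Yes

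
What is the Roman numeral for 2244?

Convert 2244 to Roman numerals:
  2244 contains 2×1000 (MM)
  244 contains 2×100 (CC)
  44 contains 1×40 (XL)
  4 contains 1×4 (IV)

MMCCXLIV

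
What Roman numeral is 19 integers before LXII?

LXII = 62
62 - 19 = 43

XLIII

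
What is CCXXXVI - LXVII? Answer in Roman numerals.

CCXXXVI = 236
LXVII = 67
236 - 67 = 169

CLXIX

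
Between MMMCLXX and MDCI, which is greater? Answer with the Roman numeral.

MMMCLXX = 3170
MDCI = 1601
3170 is larger

MMMCLXX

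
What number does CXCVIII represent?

CXCVIII: C=100, XC=90, V=5, I=1, I=1, I=1
100 + 90 + 5 + 1 + 1 + 1 = 198

198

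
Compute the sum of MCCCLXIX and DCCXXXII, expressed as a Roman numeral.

MCCCLXIX = 1369
DCCXXXII = 732
1369 + 732 = 2101

MMCI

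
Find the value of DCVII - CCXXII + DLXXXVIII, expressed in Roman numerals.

DCVII = 607, CCXXII = 222, DLXXXVIII = 588
607 - 222 = 385
385 + 588 = 973

CMLXXIII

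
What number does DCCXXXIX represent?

DCCXXXIX: D=500, C=100, C=100, X=10, X=10, X=10, IX=9
500 + 100 + 100 + 10 + 10 + 10 + 9 = 739

739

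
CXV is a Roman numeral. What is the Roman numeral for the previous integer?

CXV = 115, so the previous integer is 115 - 1 = 114

CXIV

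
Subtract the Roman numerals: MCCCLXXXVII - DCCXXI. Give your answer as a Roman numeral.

MCCCLXXXVII = 1387
DCCXXI = 721
1387 - 721 = 666

DCLXVI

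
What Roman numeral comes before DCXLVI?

DCXLVI = 646, so the previous integer is 646 - 1 = 645

DCXLV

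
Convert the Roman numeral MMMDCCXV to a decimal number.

MMMDCCXV: M=1000, M=1000, M=1000, D=500, C=100, C=100, X=10, V=5
1000 + 1000 + 1000 + 500 + 100 + 100 + 10 + 5 = 3715

3715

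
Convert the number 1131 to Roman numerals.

Convert 1131 to Roman numerals:
  1131 contains 1×1000 (M)
  131 contains 1×100 (C)
  31 contains 3×10 (XXX)
  1 contains 1×1 (I)

MCXXXI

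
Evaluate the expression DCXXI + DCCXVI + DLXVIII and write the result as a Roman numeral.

DCXXI = 621, DCCXVI = 716, DLXVIII = 568
621 + 716 = 1337
1337 + 568 = 1905

MCMV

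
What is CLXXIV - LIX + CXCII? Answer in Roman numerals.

CLXXIV = 174, LIX = 59, CXCII = 192
174 - 59 = 115
115 + 192 = 307

CCCVII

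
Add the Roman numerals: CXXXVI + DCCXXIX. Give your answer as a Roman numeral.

CXXXVI = 136
DCCXXIX = 729
136 + 729 = 865

DCCCLXV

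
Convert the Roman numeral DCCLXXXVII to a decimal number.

DCCLXXXVII: D=500, C=100, C=100, L=50, X=10, X=10, X=10, V=5, I=1, I=1
500 + 100 + 100 + 50 + 10 + 10 + 10 + 5 + 1 + 1 = 787

787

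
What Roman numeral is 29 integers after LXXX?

LXXX = 80
80 + 29 = 109

CIX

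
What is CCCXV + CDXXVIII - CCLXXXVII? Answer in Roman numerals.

CCCXV = 315, CDXXVIII = 428, CCLXXXVII = 287
315 + 428 = 743
743 - 287 = 456

CDLVI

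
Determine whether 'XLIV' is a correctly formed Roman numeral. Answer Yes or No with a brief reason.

'XLIV': Check the rules: uses only the symbols I, V, X, L, C, D, M; no symbol is repeated more than three times in a row; V, L and D each appear at most once; the only places a smaller symbol precedes a larger one are the allowed subtractive pairs XL, IV, the symbol right after such a pair (if any) is smaller than the pair's first symbol, and otherwise the values never increase from left to right. Value: XL (40) + IV (4) = 44. So it is a valid standard Roman numeral.

Yes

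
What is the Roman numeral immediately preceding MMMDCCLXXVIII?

MMMDCCLXXVIII = 3778; previous is 3777

MMMDCCLXXVII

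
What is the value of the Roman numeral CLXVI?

CLXVI: C=100, L=50, X=10, V=5, I=1
100 + 50 + 10 + 5 + 1 = 166

166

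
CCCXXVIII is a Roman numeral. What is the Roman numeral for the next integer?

CCCXXVIII = 328, so the next integer is 328 + 1 = 329

CCCXXIX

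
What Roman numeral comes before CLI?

CLI = 151, so the previous integer is 151 - 1 = 150

CL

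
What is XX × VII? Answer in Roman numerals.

XX = 20
VII = 7
20 × 7 = 140

CXL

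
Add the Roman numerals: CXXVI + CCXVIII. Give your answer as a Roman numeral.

CXXVI = 126
CCXVIII = 218
126 + 218 = 344

CCCXLIV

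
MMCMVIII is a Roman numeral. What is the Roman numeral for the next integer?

MMCMVIII = 2908, so the next integer is 2908 + 1 = 2909

MMCMIX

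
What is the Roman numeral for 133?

Convert 133 to Roman numerals:
  133 contains 1×100 (C)
  33 contains 3×10 (XXX)
  3 contains 3×1 (III)

CXXXIII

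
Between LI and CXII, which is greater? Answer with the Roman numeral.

LI = 51
CXII = 112
112 is larger

CXII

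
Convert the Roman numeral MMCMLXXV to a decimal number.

MMCMLXXV: M=1000, M=1000, CM=900, L=50, X=10, X=10, V=5
1000 + 1000 + 900 + 50 + 10 + 10 + 5 = 2975

2975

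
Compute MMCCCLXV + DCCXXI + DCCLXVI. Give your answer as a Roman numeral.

MMCCCLXV = 2365, DCCXXI = 721, DCCLXVI = 766
2365 + 721 = 3086
3086 + 766 = 3852

MMMDCCCLII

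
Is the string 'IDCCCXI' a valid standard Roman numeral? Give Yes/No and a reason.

'IDCCCXI': Invalid subtractive combination: ID

No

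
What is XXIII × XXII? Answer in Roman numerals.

XXIII = 23
XXII = 22
23 × 22 = 506

DVI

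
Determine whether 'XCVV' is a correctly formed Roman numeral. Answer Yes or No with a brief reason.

'XCVV': V should not appear more than once

No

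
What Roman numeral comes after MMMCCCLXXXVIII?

MMMCCCLXXXVIII = 3388, so the next integer is 3388 + 1 = 3389

MMMCCCLXXXIX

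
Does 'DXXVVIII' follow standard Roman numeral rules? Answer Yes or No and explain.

'DXXVVIII': V should not appear more than once

No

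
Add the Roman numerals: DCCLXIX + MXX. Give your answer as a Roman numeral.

DCCLXIX = 769
MXX = 1020
769 + 1020 = 1789

MDCCLXXXIX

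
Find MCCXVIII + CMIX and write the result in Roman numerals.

MCCXVIII = 1218
CMIX = 909
1218 + 909 = 2127

MMCXXVII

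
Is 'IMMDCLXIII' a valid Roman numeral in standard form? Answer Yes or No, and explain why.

'IMMDCLXIII': Invalid subtractive combination: IM

No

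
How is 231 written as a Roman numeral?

Convert 231 to Roman numerals:
  231 contains 2×100 (CC)
  31 contains 3×10 (XXX)
  1 contains 1×1 (I)

CCXXXI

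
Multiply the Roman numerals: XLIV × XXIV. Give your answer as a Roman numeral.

XLIV = 44
XXIV = 24
44 × 24 = 1056

MLVI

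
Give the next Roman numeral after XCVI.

XCVI = 96, so the next integer is 96 + 1 = 97

XCVII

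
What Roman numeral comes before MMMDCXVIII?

MMMDCXVIII = 3618, so the previous integer is 3618 - 1 = 3617

MMMDCXVII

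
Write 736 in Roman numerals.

Convert 736 to Roman numerals:
  736 contains 1×500 (D)
  236 contains 2×100 (CC)
  36 contains 3×10 (XXX)
  6 contains 1×5 (V)
  1 contains 1×1 (I)

DCCXXXVI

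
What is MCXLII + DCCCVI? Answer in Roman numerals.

MCXLII = 1142
DCCCVI = 806
1142 + 806 = 1948

MCMXLVIII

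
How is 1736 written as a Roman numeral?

Convert 1736 to Roman numerals:
  1736 contains 1×1000 (M)
  736 contains 1×500 (D)
  236 contains 2×100 (CC)
  36 contains 3×10 (XXX)
  6 contains 1×5 (V)
  1 contains 1×1 (I)

MDCCXXXVI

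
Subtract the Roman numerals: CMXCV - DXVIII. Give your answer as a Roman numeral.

CMXCV = 995
DXVIII = 518
995 - 518 = 477

CDLXXVII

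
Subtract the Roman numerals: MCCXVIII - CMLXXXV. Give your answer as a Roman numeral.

MCCXVIII = 1218
CMLXXXV = 985
1218 - 985 = 233

CCXXXIII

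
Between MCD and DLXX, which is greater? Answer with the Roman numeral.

MCD = 1400
DLXX = 570
1400 is larger

MCD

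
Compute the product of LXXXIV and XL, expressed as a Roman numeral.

LXXXIV = 84
XL = 40
84 × 40 = 3360

MMMCCCLX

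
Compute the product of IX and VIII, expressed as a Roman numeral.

IX = 9
VIII = 8
9 × 8 = 72

LXXII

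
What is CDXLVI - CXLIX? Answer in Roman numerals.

CDXLVI = 446
CXLIX = 149
446 - 149 = 297

CCXCVII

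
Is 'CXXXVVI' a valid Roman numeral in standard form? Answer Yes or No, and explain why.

'CXXXVVI': V should not appear more than once

No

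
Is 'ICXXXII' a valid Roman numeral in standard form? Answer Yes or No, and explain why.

'ICXXXII': Invalid subtractive combination: IC

No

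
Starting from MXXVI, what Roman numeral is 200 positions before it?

MXXVI = 1026
1026 - 200 = 826

DCCCXXVI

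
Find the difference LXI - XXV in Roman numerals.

LXI = 61
XXV = 25
61 - 25 = 36

XXXVI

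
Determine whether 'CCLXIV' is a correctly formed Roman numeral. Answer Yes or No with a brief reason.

'CCLXIV': Check the rules: uses only the symbols I, V, X, L, C, D, M; no symbol is repeated more than three times in a row; V, L and D each appear at most once; the only place a smaller symbol precedes a larger one is the allowed subtractive pair IV, the symbol right after such a pair (if any) is smaller than the pair's first symbol, and otherwise the values never increase from left to right. Value: C (100) + C (100) + L (50) + X (10) + IV (4) = 264. So it is a valid standard Roman numeral.

Yes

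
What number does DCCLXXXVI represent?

DCCLXXXVI: D=500, C=100, C=100, L=50, X=10, X=10, X=10, V=5, I=1
500 + 100 + 100 + 50 + 10 + 10 + 10 + 5 + 1 = 786

786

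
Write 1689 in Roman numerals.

Convert 1689 to Roman numerals:
  1689 contains 1×1000 (M)
  689 contains 1×500 (D)
  189 contains 1×100 (C)
  89 contains 1×50 (L)
  39 contains 3×10 (XXX)
  9 contains 1×9 (IX)

MDCLXXXIX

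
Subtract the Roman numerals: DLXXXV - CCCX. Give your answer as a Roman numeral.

DLXXXV = 585
CCCX = 310
585 - 310 = 275

CCLXXV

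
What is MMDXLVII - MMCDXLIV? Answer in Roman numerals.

MMDXLVII = 2547
MMCDXLIV = 2444
2547 - 2444 = 103

CIII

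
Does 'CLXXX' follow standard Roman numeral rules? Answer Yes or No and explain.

'CLXXX': Check the rules: uses only the symbols I, V, X, L, C, D, M; no symbol is repeated more than three times in a row; V, L and D each appear at most once; no smaller symbol precedes a larger one (values never increase from left to right). Value: C (100) + L (50) + X (10) + X (10) + X (10) = 180. So it is a valid standard Roman numeral.

Yes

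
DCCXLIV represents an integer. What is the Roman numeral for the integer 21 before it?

DCCXLIV = 744
744 - 21 = 723

DCCXXIII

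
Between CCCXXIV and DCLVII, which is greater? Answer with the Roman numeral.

CCCXXIV = 324
DCLVII = 657
657 is larger

DCLVII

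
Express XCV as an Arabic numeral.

XCV: XC=90, V=5
90 + 5 = 95

95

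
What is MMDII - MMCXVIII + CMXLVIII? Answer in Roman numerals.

MMDII = 2502, MMCXVIII = 2118, CMXLVIII = 948
2502 - 2118 = 384
384 + 948 = 1332

MCCCXXXII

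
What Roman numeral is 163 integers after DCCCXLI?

DCCCXLI = 841
841 + 163 = 1004

MIV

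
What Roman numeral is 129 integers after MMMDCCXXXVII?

MMMDCCXXXVII = 3737
3737 + 129 = 3866

MMMDCCCLXVI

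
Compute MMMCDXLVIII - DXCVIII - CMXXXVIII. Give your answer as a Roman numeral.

MMMCDXLVIII = 3448, DXCVIII = 598, CMXXXVIII = 938
3448 - 598 = 2850
2850 - 938 = 1912

MCMXII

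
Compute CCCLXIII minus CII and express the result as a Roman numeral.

CCCLXIII = 363
CII = 102
363 - 102 = 261

CCLXI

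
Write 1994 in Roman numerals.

Convert 1994 to Roman numerals:
  1994 contains 1×1000 (M)
  994 contains 1×900 (CM)
  94 contains 1×90 (XC)
  4 contains 1×4 (IV)

MCMXCIV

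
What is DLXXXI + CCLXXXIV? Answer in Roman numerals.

DLXXXI = 581
CCLXXXIV = 284
581 + 284 = 865

DCCCLXV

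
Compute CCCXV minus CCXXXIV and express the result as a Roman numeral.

CCCXV = 315
CCXXXIV = 234
315 - 234 = 81

LXXXI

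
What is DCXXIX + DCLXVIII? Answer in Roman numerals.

DCXXIX = 629
DCLXVIII = 668
629 + 668 = 1297

MCCXCVII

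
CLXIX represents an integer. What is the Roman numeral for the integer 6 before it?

CLXIX = 169
169 - 6 = 163

CLXIII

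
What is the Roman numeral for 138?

Convert 138 to Roman numerals:
  138 contains 1×100 (C)
  38 contains 3×10 (XXX)
  8 contains 1×5 (V)
  3 contains 3×1 (III)

CXXXVIII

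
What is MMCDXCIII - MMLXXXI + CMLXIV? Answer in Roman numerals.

MMCDXCIII = 2493, MMLXXXI = 2081, CMLXIV = 964
2493 - 2081 = 412
412 + 964 = 1376

MCCCLXXVI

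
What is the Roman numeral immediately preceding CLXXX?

CLXXX = 180; previous is 179

CLXXIX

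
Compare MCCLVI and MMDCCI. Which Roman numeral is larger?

MCCLVI = 1256
MMDCCI = 2701
2701 is larger

MMDCCI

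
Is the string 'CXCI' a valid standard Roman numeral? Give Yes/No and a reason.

'CXCI': Check the rules: uses only the symbols I, V, X, L, C, D, M; no symbol is repeated more than three times in a row; V, L and D each appear at most once; the only place a smaller symbol precedes a larger one is the allowed subtractive pair XC, the symbol right after such a pair (if any) is smaller than the pair's first symbol, and otherwise the values never increase from left to right. Value: C (100) + XC (90) + I (1) = 191. So it is a valid standard Roman numeral.

Yes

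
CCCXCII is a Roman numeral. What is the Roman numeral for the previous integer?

CCCXCII = 392, so the previous integer is 392 - 1 = 391

CCCXCI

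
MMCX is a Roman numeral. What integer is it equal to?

MMCX: M=1000, M=1000, C=100, X=10
1000 + 1000 + 100 + 10 = 2110

2110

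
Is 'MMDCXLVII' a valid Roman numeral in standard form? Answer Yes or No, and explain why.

'MMDCXLVII': Check the rules: uses only the symbols I, V, X, L, C, D, M; no symbol is repeated more than three times in a row; V, L and D each appear at most once; the only place a smaller symbol precedes a larger one is the allowed subtractive pair XL, the symbol right after such a pair (if any) is smaller than the pair's first symbol, and otherwise the values never increase from left to right. Value: M (1000) + M (1000) + D (500) + C (100) + XL (40) + V (5) + I (1) + I (1) = 2647. So it is a valid standard Roman numeral.

Yes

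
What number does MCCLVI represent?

MCCLVI: M=1000, C=100, C=100, L=50, V=5, I=1
1000 + 100 + 100 + 50 + 5 + 1 = 1256

1256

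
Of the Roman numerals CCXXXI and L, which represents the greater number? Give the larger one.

CCXXXI = 231
L = 50
231 is larger

CCXXXI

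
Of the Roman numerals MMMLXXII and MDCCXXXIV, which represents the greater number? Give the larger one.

MMMLXXII = 3072
MDCCXXXIV = 1734
3072 is larger

MMMLXXII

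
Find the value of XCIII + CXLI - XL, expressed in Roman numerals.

XCIII = 93, CXLI = 141, XL = 40
93 + 141 = 234
234 - 40 = 194

CXCIV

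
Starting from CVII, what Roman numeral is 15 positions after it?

CVII = 107
107 + 15 = 122

CXXII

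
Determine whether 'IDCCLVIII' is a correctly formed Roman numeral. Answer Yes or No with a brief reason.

'IDCCLVIII': Invalid subtractive combination: ID

No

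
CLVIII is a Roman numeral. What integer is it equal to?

CLVIII: C=100, L=50, V=5, I=1, I=1, I=1
100 + 50 + 5 + 1 + 1 + 1 = 158

158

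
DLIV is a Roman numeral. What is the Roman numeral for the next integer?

DLIV = 554, so the next integer is 554 + 1 = 555

DLV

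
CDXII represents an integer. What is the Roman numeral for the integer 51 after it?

CDXII = 412
412 + 51 = 463

CDLXIII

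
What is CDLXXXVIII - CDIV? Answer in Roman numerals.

CDLXXXVIII = 488
CDIV = 404
488 - 404 = 84

LXXXIV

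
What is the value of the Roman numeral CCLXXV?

CCLXXV: C=100, C=100, L=50, X=10, X=10, V=5
100 + 100 + 50 + 10 + 10 + 5 = 275

275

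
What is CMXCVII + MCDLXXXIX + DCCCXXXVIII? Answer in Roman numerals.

CMXCVII = 997, MCDLXXXIX = 1489, DCCCXXXVIII = 838
997 + 1489 = 2486
2486 + 838 = 3324

MMMCCCXXIV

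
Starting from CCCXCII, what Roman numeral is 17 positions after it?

CCCXCII = 392
392 + 17 = 409

CDIX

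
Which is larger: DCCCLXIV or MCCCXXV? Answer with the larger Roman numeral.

DCCCLXIV = 864
MCCCXXV = 1325
1325 is larger

MCCCXXV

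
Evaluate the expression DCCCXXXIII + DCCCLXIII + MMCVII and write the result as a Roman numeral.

DCCCXXXIII = 833, DCCCLXIII = 863, MMCVII = 2107
833 + 863 = 1696
1696 + 2107 = 3803

MMMDCCCIII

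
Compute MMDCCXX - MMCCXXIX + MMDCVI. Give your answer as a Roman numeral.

MMDCCXX = 2720, MMCCXXIX = 2229, MMDCVI = 2606
2720 - 2229 = 491
491 + 2606 = 3097

MMMXCVII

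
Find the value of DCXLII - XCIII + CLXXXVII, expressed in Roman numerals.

DCXLII = 642, XCIII = 93, CLXXXVII = 187
642 - 93 = 549
549 + 187 = 736

DCCXXXVI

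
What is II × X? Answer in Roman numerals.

II = 2
X = 10
2 × 10 = 20

XX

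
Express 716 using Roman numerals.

Convert 716 to Roman numerals:
  716 contains 1×500 (D)
  216 contains 2×100 (CC)
  16 contains 1×10 (X)
  6 contains 1×5 (V)
  1 contains 1×1 (I)

DCCXVI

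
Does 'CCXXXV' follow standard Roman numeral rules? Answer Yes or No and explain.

'CCXXXV': Check the rules: uses only the symbols I, V, X, L, C, D, M; no symbol is repeated more than three times in a row; V, L and D each appear at most once; no smaller symbol precedes a larger one (values never increase from left to right). Value: C (100) + C (100) + X (10) + X (10) + X (10) + V (5) = 235. So it is a valid standard Roman numeral.

Yes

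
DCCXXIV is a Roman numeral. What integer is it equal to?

DCCXXIV: D=500, C=100, C=100, X=10, X=10, IV=4
500 + 100 + 100 + 10 + 10 + 4 = 724

724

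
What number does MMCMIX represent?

MMCMIX: M=1000, M=1000, CM=900, IX=9
1000 + 1000 + 900 + 9 = 2909

2909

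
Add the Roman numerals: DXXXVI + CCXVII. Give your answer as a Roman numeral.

DXXXVI = 536
CCXVII = 217
536 + 217 = 753

DCCLIII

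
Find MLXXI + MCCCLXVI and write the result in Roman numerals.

MLXXI = 1071
MCCCLXVI = 1366
1071 + 1366 = 2437

MMCDXXXVII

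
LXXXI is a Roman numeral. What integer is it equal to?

LXXXI: L=50, X=10, X=10, X=10, I=1
50 + 10 + 10 + 10 + 1 = 81

81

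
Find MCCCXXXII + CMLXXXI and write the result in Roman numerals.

MCCCXXXII = 1332
CMLXXXI = 981
1332 + 981 = 2313

MMCCCXIII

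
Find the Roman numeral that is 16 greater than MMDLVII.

MMDLVII = 2557
2557 + 16 = 2573

MMDLXXIII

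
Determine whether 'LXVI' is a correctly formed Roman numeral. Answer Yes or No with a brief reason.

'LXVI': Check the rules: uses only the symbols I, V, X, L, C, D, M; no symbol is repeated more than three times in a row; V, L and D each appear at most once; no smaller symbol precedes a larger one (values never increase from left to right). Value: L (50) + X (10) + V (5) + I (1) = 66. So it is a valid standard Roman numeral.

Yes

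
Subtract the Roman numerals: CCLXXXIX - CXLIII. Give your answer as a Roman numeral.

CCLXXXIX = 289
CXLIII = 143
289 - 143 = 146

CXLVI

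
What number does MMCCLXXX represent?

MMCCLXXX: M=1000, M=1000, C=100, C=100, L=50, X=10, X=10, X=10
1000 + 1000 + 100 + 100 + 50 + 10 + 10 + 10 = 2280

2280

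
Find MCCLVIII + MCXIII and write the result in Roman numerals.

MCCLVIII = 1258
MCXIII = 1113
1258 + 1113 = 2371

MMCCCLXXI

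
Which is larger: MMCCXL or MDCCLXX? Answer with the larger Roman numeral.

MMCCXL = 2240
MDCCLXX = 1770
2240 is larger

MMCCXL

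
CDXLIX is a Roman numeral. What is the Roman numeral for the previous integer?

CDXLIX = 449; previous is 448

CDXLVIII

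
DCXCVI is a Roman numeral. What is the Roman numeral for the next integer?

DCXCVI = 696; next is 697

DCXCVII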